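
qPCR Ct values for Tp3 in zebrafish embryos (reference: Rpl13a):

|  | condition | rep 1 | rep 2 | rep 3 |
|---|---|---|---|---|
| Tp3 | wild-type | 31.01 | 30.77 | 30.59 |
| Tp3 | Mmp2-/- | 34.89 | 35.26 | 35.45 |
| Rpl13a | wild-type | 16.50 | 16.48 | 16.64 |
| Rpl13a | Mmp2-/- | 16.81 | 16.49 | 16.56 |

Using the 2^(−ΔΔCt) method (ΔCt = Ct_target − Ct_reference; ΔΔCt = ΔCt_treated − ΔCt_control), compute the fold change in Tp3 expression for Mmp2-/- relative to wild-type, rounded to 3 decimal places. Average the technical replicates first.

0.050

Mean Ct: Tp3 wild-type 30.790; Tp3 Mmp2-/- 35.200; Rpl13a wild-type 16.540; Rpl13a Mmp2-/- 16.620
ΔCt(wild-type) = 30.790 − 16.540 = 14.250
ΔCt(Mmp2-/-) = 35.200 − 16.620 = 18.580
ΔΔCt = 18.580 − 14.250 = 4.330
Fold change = 2^(−4.330) = 0.0497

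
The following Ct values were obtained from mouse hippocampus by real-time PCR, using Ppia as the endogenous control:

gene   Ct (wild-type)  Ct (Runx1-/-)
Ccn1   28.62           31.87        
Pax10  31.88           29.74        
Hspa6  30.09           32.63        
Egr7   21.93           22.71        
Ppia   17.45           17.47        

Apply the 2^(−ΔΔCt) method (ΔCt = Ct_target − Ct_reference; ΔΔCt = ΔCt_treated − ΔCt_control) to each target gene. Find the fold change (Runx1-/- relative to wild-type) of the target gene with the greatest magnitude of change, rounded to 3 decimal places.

Ccn1: ΔΔCt = (31.87−17.47) − (28.62−17.45) = 14.40 − 11.17 = 3.23; fold change = 2^-3.23 = 0.107
Pax10: ΔΔCt = (29.74−17.47) − (31.88−17.45) = 12.27 − 14.43 = -2.16; fold change = 2^2.16 = 4.469
Hspa6: ΔΔCt = (32.63−17.47) − (30.09−17.45) = 15.16 − 12.64 = 2.52; fold change = 2^-2.52 = 0.174
Egr7: ΔΔCt = (22.71−17.47) − (21.93−17.45) = 5.24 − 4.48 = 0.76; fold change = 2^-0.76 = 0.590
Ccn1 has the largest |ΔΔCt| = 3.23.

0.107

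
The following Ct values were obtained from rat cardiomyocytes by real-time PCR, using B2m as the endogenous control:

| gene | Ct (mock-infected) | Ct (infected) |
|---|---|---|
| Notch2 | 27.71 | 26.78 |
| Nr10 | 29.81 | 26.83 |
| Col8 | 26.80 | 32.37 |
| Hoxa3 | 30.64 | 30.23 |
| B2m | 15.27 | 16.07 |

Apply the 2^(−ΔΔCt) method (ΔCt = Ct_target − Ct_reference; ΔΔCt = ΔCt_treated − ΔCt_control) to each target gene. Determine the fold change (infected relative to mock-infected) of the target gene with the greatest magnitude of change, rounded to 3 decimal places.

0.037

Notch2: ΔΔCt = (26.78−16.07) − (27.71−15.27) = 10.71 − 12.44 = -1.73; fold change = 2^1.73 = 3.317
Nr10: ΔΔCt = (26.83−16.07) − (29.81−15.27) = 10.76 − 14.54 = -3.78; fold change = 2^3.78 = 13.737
Col8: ΔΔCt = (32.37−16.07) − (26.80−15.27) = 16.30 − 11.53 = 4.77; fold change = 2^-4.77 = 0.037
Hoxa3: ΔΔCt = (30.23−16.07) − (30.64−15.27) = 14.16 − 15.37 = -1.21; fold change = 2^1.21 = 2.313
Col8 has the largest |ΔΔCt| = 4.77.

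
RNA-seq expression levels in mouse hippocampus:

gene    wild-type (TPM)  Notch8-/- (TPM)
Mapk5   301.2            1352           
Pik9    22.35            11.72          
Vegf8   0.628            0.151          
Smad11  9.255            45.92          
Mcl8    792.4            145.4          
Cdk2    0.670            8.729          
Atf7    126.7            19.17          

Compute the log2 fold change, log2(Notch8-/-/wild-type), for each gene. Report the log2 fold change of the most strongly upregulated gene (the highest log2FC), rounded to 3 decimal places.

log2(1352/301.2) = 2.166  (Mapk5)
log2(11.72/22.35) = -0.931  (Pik9)
log2(0.151/0.628) = -2.056  (Vegf8)
log2(45.92/9.255) = 2.311  (Smad11)
log2(145.4/792.4) = -2.446  (Mcl8)
log2(8.729/0.670) = 3.704  (Cdk2)
log2(19.17/126.7) = -2.724  (Atf7)
Cdk2 is most strongly upregulated.

3.704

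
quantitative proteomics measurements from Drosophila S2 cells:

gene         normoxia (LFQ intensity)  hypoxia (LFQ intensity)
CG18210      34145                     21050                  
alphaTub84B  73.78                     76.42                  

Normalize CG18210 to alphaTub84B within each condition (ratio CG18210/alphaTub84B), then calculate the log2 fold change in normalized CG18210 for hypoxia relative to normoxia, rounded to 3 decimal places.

-0.749

CG18210/alphaTub84B (normoxia) = 34145 / 73.78 = 462.79
CG18210/alphaTub84B (hypoxia) = 21050 / 76.42 = 275.45
Fold change = 275.45 / 462.79 = 0.5952
log2(0.5952) = -0.7486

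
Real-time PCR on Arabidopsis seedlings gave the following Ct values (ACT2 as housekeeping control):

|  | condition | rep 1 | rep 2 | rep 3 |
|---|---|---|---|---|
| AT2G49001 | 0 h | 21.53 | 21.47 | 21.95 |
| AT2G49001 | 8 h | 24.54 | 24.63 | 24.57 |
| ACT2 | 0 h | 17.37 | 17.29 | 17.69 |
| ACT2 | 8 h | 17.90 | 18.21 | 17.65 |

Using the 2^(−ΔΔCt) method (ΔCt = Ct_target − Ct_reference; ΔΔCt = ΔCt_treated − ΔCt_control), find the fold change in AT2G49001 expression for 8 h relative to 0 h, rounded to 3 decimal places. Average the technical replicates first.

0.182

Mean Ct: AT2G49001 0 h 21.650; AT2G49001 8 h 24.580; ACT2 0 h 17.450; ACT2 8 h 17.920
ΔCt(0 h) = 21.650 − 17.450 = 4.200
ΔCt(8 h) = 24.580 − 17.920 = 6.660
ΔΔCt = 6.660 − 4.200 = 2.460
Fold change = 2^(−2.460) = 0.1817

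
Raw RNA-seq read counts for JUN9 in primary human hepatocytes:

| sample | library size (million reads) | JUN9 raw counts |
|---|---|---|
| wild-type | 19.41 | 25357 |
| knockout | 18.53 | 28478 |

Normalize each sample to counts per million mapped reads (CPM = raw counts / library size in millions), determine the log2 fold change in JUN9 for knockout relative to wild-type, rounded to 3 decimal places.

0.234

CPM(wild-type) = 25357 / 19.41 = 1306.3885
CPM(knockout) = 28478 / 18.53 = 1536.8591
Fold change = 1536.8591 / 1306.3885 = 1.17642
log2(1.17642) = 0.2344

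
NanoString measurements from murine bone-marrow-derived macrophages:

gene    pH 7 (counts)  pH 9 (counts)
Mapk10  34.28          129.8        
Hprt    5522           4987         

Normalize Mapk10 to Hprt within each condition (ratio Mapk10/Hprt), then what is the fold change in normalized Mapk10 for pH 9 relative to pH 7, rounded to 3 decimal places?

4.193

Mapk10/Hprt (pH 7) = 34.28 / 5522 = 0.0062079
Mapk10/Hprt (pH 9) = 129.8 / 4987 = 0.026028
Fold change = 0.026028 / 0.0062079 = 4.1927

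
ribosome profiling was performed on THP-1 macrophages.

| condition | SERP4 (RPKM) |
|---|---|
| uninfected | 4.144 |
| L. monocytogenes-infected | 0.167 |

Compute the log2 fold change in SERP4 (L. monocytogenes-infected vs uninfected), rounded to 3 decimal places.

-4.633

Fold change = 0.167 / 4.144 = 0.0403
log2(0.0403) = -4.6331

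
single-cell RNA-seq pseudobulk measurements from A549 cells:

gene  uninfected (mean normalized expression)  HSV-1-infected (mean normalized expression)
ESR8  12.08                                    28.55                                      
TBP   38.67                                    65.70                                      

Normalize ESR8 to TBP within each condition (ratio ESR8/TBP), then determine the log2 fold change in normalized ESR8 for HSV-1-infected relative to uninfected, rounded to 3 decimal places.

ESR8/TBP (uninfected) = 12.08 / 38.67 = 0.31239
ESR8/TBP (HSV-1-infected) = 28.55 / 65.70 = 0.43455
Fold change = 0.43455 / 0.31239 = 1.3911
log2(1.3911) = 0.4762

0.476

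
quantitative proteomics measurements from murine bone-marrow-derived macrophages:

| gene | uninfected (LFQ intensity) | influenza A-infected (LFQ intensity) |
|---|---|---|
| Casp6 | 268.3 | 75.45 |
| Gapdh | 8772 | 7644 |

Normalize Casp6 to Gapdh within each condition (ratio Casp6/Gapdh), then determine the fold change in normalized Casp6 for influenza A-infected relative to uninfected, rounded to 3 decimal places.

Casp6/Gapdh (uninfected) = 268.3 / 8772 = 0.030586
Casp6/Gapdh (influenza A-infected) = 75.45 / 7644 = 0.0098705
Fold change = 0.0098705 / 0.030586 = 0.3227

0.323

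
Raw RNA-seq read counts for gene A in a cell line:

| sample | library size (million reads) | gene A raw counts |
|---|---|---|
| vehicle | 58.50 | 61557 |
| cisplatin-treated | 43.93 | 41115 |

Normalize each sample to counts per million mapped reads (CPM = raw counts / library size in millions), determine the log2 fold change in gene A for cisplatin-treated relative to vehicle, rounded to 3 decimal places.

CPM(vehicle) = 61557 / 58.50 = 1052.2564
CPM(cisplatin-treated) = 41115 / 43.93 = 935.9208
Fold change = 935.9208 / 1052.2564 = 0.88944
log2(0.88944) = -0.1690

-0.169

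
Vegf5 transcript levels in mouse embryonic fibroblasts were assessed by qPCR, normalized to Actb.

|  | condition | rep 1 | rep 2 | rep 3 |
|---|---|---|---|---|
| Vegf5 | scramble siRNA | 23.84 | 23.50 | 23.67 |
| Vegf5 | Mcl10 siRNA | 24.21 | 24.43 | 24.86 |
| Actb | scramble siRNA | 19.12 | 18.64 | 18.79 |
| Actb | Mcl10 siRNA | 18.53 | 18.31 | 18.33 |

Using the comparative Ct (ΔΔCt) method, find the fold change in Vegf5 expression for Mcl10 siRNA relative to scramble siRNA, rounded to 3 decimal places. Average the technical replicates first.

0.409

Mean Ct: Vegf5 scramble siRNA 23.670; Vegf5 Mcl10 siRNA 24.500; Actb scramble siRNA 18.850; Actb Mcl10 siRNA 18.390
ΔCt(scramble siRNA) = 23.670 − 18.850 = 4.820
ΔCt(Mcl10 siRNA) = 24.500 − 18.390 = 6.110
ΔΔCt = 6.110 − 4.820 = 1.290
Fold change = 2^(−1.290) = 0.4090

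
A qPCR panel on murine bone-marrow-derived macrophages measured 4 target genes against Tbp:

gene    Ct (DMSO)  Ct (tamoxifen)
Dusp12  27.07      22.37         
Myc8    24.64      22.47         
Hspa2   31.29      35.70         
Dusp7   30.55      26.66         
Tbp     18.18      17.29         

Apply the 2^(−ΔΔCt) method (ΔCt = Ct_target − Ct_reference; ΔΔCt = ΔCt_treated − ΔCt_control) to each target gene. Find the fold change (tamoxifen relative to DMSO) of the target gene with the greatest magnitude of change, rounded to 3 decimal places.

0.025

Dusp12: ΔΔCt = (22.37−17.29) − (27.07−18.18) = 5.08 − 8.89 = -3.81; fold change = 2^3.81 = 14.026
Myc8: ΔΔCt = (22.47−17.29) − (24.64−18.18) = 5.18 − 6.46 = -1.28; fold change = 2^1.28 = 2.428
Hspa2: ΔΔCt = (35.70−17.29) − (31.29−18.18) = 18.41 − 13.11 = 5.30; fold change = 2^-5.30 = 0.025
Dusp7: ΔΔCt = (26.66−17.29) − (30.55−18.18) = 9.37 − 12.37 = -3.00; fold change = 2^3.00 = 8.000
Hspa2 has the largest |ΔΔCt| = 5.30.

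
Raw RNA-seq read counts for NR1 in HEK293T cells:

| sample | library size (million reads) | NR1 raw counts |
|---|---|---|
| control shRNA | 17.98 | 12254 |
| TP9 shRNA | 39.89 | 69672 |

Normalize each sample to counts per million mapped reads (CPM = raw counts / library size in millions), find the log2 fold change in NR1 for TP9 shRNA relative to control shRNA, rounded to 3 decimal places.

1.358

CPM(control shRNA) = 12254 / 17.98 = 681.5350
CPM(TP9 shRNA) = 69672 / 39.89 = 1746.6032
Fold change = 1746.6032 / 681.5350 = 2.56275
log2(2.56275) = 1.3577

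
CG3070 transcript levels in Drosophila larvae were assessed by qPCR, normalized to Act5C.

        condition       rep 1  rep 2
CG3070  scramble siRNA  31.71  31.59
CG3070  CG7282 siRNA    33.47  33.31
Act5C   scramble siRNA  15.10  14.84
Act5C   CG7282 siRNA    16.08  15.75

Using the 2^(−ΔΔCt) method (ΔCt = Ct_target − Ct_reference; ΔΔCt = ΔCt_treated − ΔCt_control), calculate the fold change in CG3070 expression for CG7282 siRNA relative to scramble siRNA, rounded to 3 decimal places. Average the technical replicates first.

Mean Ct: CG3070 scramble siRNA 31.650; CG3070 CG7282 siRNA 33.390; Act5C scramble siRNA 14.970; Act5C CG7282 siRNA 15.915
ΔCt(scramble siRNA) = 31.650 − 14.970 = 16.680
ΔCt(CG7282 siRNA) = 33.390 − 15.915 = 17.475
ΔΔCt = 17.475 − 16.680 = 0.795
Fold change = 2^(−0.795) = 0.5763

0.576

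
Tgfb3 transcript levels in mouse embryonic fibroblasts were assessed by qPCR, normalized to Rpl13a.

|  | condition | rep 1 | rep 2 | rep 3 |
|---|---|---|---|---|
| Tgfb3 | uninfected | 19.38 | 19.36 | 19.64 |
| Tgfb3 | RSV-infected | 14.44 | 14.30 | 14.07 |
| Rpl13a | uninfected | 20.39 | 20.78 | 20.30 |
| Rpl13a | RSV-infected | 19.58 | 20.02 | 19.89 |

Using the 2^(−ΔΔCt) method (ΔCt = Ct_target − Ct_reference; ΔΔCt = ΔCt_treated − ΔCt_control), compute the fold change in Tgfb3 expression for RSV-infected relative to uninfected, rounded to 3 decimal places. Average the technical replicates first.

23.103

Mean Ct: Tgfb3 uninfected 19.460; Tgfb3 RSV-infected 14.270; Rpl13a uninfected 20.490; Rpl13a RSV-infected 19.830
ΔCt(uninfected) = 19.460 − 20.490 = -1.030
ΔCt(RSV-infected) = 14.270 − 19.830 = -5.560
ΔΔCt = -5.560 − (-1.030) = -4.530
Fold change = 2^(−(-4.530)) = 2^4.530 = 23.1029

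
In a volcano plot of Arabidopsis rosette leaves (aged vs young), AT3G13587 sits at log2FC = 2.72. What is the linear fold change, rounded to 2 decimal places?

6.59

Fold change = 2^(2.72) = 6.589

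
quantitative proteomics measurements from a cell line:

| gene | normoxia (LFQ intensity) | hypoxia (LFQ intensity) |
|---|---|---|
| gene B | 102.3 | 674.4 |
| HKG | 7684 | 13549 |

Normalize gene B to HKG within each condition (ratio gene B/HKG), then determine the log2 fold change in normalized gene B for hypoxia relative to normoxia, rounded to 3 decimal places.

1.903

gene B/HKG (normoxia) = 102.3 / 7684 = 0.013313
gene B/HKG (hypoxia) = 674.4 / 13549 = 0.049775
Fold change = 0.049775 / 0.013313 = 3.7387
log2(3.7387) = 1.9025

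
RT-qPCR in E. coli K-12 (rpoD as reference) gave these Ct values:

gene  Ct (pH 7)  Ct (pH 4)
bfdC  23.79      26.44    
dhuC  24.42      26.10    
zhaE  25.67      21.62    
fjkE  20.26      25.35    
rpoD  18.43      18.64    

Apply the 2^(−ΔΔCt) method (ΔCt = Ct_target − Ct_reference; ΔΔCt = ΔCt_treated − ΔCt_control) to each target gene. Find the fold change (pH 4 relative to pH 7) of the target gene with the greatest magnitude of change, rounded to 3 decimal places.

bfdC: ΔΔCt = (26.44−18.64) − (23.79−18.43) = 7.80 − 5.36 = 2.44; fold change = 2^-2.44 = 0.184
dhuC: ΔΔCt = (26.10−18.64) − (24.42−18.43) = 7.46 − 5.99 = 1.47; fold change = 2^-1.47 = 0.361
zhaE: ΔΔCt = (21.62−18.64) − (25.67−18.43) = 2.98 − 7.24 = -4.26; fold change = 2^4.26 = 19.160
fjkE: ΔΔCt = (25.35−18.64) − (20.26−18.43) = 6.71 − 1.83 = 4.88; fold change = 2^-4.88 = 0.034
fjkE has the largest |ΔΔCt| = 4.88.

0.034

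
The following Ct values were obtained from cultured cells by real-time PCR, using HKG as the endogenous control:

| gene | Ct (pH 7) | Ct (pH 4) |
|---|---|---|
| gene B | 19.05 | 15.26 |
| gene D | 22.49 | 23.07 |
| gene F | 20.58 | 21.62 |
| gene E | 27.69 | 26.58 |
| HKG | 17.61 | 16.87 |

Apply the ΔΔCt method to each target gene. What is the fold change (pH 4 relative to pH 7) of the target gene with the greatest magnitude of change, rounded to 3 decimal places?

gene B: ΔΔCt = (15.26−16.87) − (19.05−17.61) = -1.61 − 1.44 = -3.05; fold change = 2^3.05 = 8.282
gene D: ΔΔCt = (23.07−16.87) − (22.49−17.61) = 6.20 − 4.88 = 1.32; fold change = 2^-1.32 = 0.401
gene F: ΔΔCt = (21.62−16.87) − (20.58−17.61) = 4.75 − 2.97 = 1.78; fold change = 2^-1.78 = 0.291
gene E: ΔΔCt = (26.58−16.87) − (27.69−17.61) = 9.71 − 10.08 = -0.37; fold change = 2^0.37 = 1.292
gene B has the largest |ΔΔCt| = 3.05.

8.282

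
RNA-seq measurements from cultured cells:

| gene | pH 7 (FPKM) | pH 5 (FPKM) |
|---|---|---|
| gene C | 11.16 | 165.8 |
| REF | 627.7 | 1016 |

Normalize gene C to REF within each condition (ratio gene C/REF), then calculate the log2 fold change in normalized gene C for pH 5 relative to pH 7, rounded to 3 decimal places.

gene C/REF (pH 7) = 11.16 / 627.7 = 0.017779
gene C/REF (pH 5) = 165.8 / 1016 = 0.16319
Fold change = 0.16319 / 0.017779 = 9.1786
log2(9.1786) = 3.1983

3.198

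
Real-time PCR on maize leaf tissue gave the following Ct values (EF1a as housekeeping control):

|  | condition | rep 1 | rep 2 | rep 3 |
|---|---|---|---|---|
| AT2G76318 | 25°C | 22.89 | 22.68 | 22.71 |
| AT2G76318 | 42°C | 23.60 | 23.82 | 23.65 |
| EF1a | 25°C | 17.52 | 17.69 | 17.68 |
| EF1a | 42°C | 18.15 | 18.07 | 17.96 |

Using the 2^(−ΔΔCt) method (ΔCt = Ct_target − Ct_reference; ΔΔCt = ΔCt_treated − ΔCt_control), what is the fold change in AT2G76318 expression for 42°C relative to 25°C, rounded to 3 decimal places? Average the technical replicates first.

Mean Ct: AT2G76318 25°C 22.760; AT2G76318 42°C 23.690; EF1a 25°C 17.630; EF1a 42°C 18.060
ΔCt(25°C) = 22.760 − 17.630 = 5.130
ΔCt(42°C) = 23.690 − 18.060 = 5.630
ΔΔCt = 5.630 − 5.130 = 0.500
Fold change = 2^(−0.500) = 0.7071

0.707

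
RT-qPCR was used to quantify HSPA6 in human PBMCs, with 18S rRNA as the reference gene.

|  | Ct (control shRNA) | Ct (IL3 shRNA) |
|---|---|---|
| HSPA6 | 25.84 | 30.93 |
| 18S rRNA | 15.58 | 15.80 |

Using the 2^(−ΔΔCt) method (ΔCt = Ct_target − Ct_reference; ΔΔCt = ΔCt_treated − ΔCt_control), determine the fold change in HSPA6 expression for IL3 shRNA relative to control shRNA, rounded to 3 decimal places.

ΔCt(control shRNA) = 25.840 − 15.580 = 10.260
ΔCt(IL3 shRNA) = 30.930 − 15.800 = 15.130
ΔΔCt = 15.130 − 10.260 = 4.870
Fold change = 2^(−4.870) = 0.0342

0.034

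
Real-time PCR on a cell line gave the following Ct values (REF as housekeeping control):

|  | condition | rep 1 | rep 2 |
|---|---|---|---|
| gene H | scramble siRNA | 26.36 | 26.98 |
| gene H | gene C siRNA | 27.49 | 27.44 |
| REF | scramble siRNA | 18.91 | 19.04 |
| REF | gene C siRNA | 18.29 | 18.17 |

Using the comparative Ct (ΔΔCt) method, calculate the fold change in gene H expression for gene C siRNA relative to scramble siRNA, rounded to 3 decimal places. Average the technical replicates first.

Mean Ct: gene H scramble siRNA 26.670; gene H gene C siRNA 27.465; REF scramble siRNA 18.975; REF gene C siRNA 18.230
ΔCt(scramble siRNA) = 26.670 − 18.975 = 7.695
ΔCt(gene C siRNA) = 27.465 − 18.230 = 9.235
ΔΔCt = 9.235 − 7.695 = 1.540
Fold change = 2^(−1.540) = 0.3439

0.344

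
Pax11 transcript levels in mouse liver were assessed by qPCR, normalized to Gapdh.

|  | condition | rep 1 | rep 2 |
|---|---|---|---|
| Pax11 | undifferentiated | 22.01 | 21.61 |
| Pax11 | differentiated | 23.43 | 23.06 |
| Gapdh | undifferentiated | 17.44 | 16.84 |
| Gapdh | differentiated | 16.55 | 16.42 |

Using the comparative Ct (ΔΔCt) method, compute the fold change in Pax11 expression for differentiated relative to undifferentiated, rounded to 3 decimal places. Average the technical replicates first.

Mean Ct: Pax11 undifferentiated 21.810; Pax11 differentiated 23.245; Gapdh undifferentiated 17.140; Gapdh differentiated 16.485
ΔCt(undifferentiated) = 21.810 − 17.140 = 4.670
ΔCt(differentiated) = 23.245 − 16.485 = 6.760
ΔΔCt = 6.760 − 4.670 = 2.090
Fold change = 2^(−2.090) = 0.2349

0.235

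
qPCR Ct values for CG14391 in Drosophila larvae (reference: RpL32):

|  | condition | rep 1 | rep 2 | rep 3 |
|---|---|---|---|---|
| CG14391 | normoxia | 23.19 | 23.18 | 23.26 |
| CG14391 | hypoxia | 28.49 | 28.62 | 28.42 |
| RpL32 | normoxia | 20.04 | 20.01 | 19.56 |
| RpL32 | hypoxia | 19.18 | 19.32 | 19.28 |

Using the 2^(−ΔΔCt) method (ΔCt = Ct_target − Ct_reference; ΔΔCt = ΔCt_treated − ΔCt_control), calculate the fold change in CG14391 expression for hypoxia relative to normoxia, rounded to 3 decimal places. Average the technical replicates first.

Mean Ct: CG14391 normoxia 23.210; CG14391 hypoxia 28.510; RpL32 normoxia 19.870; RpL32 hypoxia 19.260
ΔCt(normoxia) = 23.210 − 19.870 = 3.340
ΔCt(hypoxia) = 28.510 − 19.260 = 9.250
ΔΔCt = 9.250 − 3.340 = 5.910
Fold change = 2^(−5.910) = 0.0166

0.017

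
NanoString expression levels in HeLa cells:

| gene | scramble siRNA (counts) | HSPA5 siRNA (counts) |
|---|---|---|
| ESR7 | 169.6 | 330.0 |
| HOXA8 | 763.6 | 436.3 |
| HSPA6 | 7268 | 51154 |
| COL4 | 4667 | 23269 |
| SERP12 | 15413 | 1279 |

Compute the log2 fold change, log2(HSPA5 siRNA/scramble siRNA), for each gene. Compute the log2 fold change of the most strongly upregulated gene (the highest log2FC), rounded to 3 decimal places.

log2(330.0/169.6) = 0.960  (ESR7)
log2(436.3/763.6) = -0.807  (HOXA8)
log2(51154/7268) = 2.815  (HSPA6)
log2(23269/4667) = 2.318  (COL4)
log2(1279/15413) = -3.591  (SERP12)
HSPA6 is most strongly upregulated.

2.815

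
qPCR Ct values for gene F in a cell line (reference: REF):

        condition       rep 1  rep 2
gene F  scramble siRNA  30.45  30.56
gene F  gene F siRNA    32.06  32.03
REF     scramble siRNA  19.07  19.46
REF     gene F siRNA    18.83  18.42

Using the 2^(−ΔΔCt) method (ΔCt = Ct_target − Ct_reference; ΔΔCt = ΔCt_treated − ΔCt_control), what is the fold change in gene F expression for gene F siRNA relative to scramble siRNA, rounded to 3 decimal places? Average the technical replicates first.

Mean Ct: gene F scramble siRNA 30.505; gene F gene F siRNA 32.045; REF scramble siRNA 19.265; REF gene F siRNA 18.625
ΔCt(scramble siRNA) = 30.505 − 19.265 = 11.240
ΔCt(gene F siRNA) = 32.045 − 18.625 = 13.420
ΔΔCt = 13.420 − 11.240 = 2.180
Fold change = 2^(−2.180) = 0.2207

0.221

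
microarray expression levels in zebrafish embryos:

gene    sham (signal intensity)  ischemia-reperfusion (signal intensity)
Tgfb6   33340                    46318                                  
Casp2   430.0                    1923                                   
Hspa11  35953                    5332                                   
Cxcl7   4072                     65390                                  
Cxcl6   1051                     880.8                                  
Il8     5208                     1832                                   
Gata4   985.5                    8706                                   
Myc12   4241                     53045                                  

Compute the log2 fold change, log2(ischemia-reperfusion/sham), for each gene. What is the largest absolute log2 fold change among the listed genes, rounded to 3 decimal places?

4.005

log2(46318/33340) = 0.474  (Tgfb6)
log2(1923/430.0) = 2.161  (Casp2)
log2(5332/35953) = -2.753  (Hspa11)
log2(65390/4072) = 4.005  (Cxcl7)
log2(880.8/1051) = -0.255  (Cxcl6)
log2(1832/5208) = -1.507  (Il8)
log2(8706/985.5) = 3.143  (Gata4)
log2(53045/4241) = 3.645  (Myc12)
The largest magnitude belongs to Cxcl7.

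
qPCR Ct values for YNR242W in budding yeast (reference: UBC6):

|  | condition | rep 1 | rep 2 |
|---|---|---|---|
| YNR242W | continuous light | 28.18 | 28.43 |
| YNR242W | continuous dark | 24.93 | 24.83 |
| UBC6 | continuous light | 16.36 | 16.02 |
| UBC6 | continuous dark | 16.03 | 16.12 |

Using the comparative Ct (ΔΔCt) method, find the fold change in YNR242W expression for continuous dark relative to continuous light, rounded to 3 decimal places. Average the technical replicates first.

Mean Ct: YNR242W continuous light 28.305; YNR242W continuous dark 24.880; UBC6 continuous light 16.190; UBC6 continuous dark 16.075
ΔCt(continuous light) = 28.305 − 16.190 = 12.115
ΔCt(continuous dark) = 24.880 − 16.075 = 8.805
ΔΔCt = 8.805 − 12.115 = -3.310
Fold change = 2^(−(-3.310)) = 2^3.310 = 9.9177

9.918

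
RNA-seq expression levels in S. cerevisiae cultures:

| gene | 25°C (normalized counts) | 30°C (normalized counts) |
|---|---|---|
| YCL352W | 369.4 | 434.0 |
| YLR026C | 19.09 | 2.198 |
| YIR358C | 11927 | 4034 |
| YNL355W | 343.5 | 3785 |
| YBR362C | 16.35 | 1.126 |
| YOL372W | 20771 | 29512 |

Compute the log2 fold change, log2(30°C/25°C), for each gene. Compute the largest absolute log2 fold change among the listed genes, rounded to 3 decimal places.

log2(434.0/369.4) = 0.233  (YCL352W)
log2(2.198/19.09) = -3.119  (YLR026C)
log2(4034/11927) = -1.564  (YIR358C)
log2(3785/343.5) = 3.462  (YNL355W)
log2(1.126/16.35) = -3.860  (YBR362C)
log2(29512/20771) = 0.507  (YOL372W)
The largest magnitude belongs to YBR362C.

3.860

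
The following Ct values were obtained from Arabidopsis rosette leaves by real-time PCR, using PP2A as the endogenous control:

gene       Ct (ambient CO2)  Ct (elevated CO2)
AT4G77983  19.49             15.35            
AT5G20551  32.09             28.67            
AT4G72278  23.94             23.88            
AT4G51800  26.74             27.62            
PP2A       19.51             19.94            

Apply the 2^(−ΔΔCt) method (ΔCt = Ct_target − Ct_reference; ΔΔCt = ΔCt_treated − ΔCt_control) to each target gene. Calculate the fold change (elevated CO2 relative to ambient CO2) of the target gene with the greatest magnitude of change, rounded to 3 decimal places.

AT4G77983: ΔΔCt = (15.35−19.94) − (19.49−19.51) = -4.59 − (-0.02) = -4.57; fold change = 2^4.57 = 23.752
AT5G20551: ΔΔCt = (28.67−19.94) − (32.09−19.51) = 8.73 − 12.58 = -3.85; fold change = 2^3.85 = 14.420
AT4G72278: ΔΔCt = (23.88−19.94) − (23.94−19.51) = 3.94 − 4.43 = -0.49; fold change = 2^0.49 = 1.404
AT4G51800: ΔΔCt = (27.62−19.94) − (26.74−19.51) = 7.68 − 7.23 = 0.45; fold change = 2^-0.45 = 0.732
AT4G77983 has the largest |ΔΔCt| = 4.57.

23.752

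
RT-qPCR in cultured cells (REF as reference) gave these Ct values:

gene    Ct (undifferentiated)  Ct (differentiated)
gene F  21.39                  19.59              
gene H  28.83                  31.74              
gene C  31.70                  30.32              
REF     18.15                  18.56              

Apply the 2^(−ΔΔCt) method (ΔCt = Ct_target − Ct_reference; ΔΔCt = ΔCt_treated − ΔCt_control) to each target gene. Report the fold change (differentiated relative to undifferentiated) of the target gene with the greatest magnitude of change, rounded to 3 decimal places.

gene F: ΔΔCt = (19.59−18.56) − (21.39−18.15) = 1.03 − 3.24 = -2.21; fold change = 2^2.21 = 4.627
gene H: ΔΔCt = (31.74−18.56) − (28.83−18.15) = 13.18 − 10.68 = 2.50; fold change = 2^-2.50 = 0.177
gene C: ΔΔCt = (30.32−18.56) − (31.70−18.15) = 11.76 − 13.55 = -1.79; fold change = 2^1.79 = 3.458
gene H has the largest |ΔΔCt| = 2.50.

0.177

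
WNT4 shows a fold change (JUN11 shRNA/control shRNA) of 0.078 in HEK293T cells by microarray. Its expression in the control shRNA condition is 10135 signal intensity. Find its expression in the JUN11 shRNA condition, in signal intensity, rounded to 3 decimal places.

790.530

JUN11 shRNA expression = 10135 × 0.078 = 790.530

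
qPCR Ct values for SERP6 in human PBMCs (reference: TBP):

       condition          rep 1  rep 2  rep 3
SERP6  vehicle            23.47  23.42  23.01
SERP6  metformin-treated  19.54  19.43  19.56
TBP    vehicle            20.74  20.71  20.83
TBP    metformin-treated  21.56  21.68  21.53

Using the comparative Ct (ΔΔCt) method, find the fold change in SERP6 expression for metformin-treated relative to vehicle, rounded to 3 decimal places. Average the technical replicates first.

24.590

Mean Ct: SERP6 vehicle 23.300; SERP6 metformin-treated 19.510; TBP vehicle 20.760; TBP metformin-treated 21.590
ΔCt(vehicle) = 23.300 − 20.760 = 2.540
ΔCt(metformin-treated) = 19.510 − 21.590 = -2.080
ΔΔCt = -2.080 − 2.540 = -4.620
Fold change = 2^(−(-4.620)) = 2^4.620 = 24.5900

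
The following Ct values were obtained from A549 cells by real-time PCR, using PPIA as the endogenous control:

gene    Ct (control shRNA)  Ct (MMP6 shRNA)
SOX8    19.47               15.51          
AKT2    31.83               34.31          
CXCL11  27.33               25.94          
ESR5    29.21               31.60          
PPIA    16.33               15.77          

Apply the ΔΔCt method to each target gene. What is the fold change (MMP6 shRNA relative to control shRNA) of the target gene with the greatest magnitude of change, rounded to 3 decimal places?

10.556

SOX8: ΔΔCt = (15.51−15.77) − (19.47−16.33) = -0.26 − 3.14 = -3.40; fold change = 2^3.40 = 10.556
AKT2: ΔΔCt = (34.31−15.77) − (31.83−16.33) = 18.54 − 15.50 = 3.04; fold change = 2^-3.04 = 0.122
CXCL11: ΔΔCt = (25.94−15.77) − (27.33−16.33) = 10.17 − 11.00 = -0.83; fold change = 2^0.83 = 1.778
ESR5: ΔΔCt = (31.60−15.77) − (29.21−16.33) = 15.83 − 12.88 = 2.95; fold change = 2^-2.95 = 0.129
SOX8 has the largest |ΔΔCt| = 3.40.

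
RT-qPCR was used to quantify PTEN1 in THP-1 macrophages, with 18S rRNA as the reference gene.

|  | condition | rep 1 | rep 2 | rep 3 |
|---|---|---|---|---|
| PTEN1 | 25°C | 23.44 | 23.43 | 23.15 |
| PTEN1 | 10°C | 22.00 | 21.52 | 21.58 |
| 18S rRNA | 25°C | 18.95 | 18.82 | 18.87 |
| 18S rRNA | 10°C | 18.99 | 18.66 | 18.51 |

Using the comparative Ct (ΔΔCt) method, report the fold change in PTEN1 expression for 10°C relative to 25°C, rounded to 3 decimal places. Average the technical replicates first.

2.789

Mean Ct: PTEN1 25°C 23.340; PTEN1 10°C 21.700; 18S rRNA 25°C 18.880; 18S rRNA 10°C 18.720
ΔCt(25°C) = 23.340 − 18.880 = 4.460
ΔCt(10°C) = 21.700 − 18.720 = 2.980
ΔΔCt = 2.980 − 4.460 = -1.480
Fold change = 2^(−(-1.480)) = 2^1.480 = 2.7895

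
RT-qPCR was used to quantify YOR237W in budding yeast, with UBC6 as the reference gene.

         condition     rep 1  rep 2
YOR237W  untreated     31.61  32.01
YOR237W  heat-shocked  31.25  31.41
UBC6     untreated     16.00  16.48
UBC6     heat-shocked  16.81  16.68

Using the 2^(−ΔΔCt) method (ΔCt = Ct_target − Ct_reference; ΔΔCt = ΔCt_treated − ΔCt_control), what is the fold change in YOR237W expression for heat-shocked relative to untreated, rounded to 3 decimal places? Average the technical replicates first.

Mean Ct: YOR237W untreated 31.810; YOR237W heat-shocked 31.330; UBC6 untreated 16.240; UBC6 heat-shocked 16.745
ΔCt(untreated) = 31.810 − 16.240 = 15.570
ΔCt(heat-shocked) = 31.330 − 16.745 = 14.585
ΔΔCt = 14.585 − 15.570 = -0.985
Fold change = 2^(−(-0.985)) = 2^0.985 = 1.9793

1.979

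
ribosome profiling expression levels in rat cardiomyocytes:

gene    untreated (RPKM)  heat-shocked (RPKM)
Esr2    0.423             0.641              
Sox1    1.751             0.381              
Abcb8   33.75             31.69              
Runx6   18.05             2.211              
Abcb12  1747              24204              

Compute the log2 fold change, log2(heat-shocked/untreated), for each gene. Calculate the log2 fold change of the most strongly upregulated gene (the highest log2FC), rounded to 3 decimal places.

log2(0.641/0.423) = 0.600  (Esr2)
log2(0.381/1.751) = -2.200  (Sox1)
log2(31.69/33.75) = -0.091  (Abcb8)
log2(2.211/18.05) = -3.029  (Runx6)
log2(24204/1747) = 3.792  (Abcb12)
Abcb12 is most strongly upregulated.

3.792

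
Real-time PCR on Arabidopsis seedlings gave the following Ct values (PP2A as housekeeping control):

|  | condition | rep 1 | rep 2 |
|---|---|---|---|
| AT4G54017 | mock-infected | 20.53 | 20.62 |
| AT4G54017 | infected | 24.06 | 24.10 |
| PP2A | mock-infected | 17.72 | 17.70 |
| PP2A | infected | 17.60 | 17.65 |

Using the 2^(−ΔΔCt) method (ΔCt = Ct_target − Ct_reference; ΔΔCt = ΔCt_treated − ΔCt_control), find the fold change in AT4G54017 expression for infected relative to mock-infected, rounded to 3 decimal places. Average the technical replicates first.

0.083

Mean Ct: AT4G54017 mock-infected 20.575; AT4G54017 infected 24.080; PP2A mock-infected 17.710; PP2A infected 17.625
ΔCt(mock-infected) = 20.575 − 17.710 = 2.865
ΔCt(infected) = 24.080 − 17.625 = 6.455
ΔΔCt = 6.455 − 2.865 = 3.590
Fold change = 2^(−3.590) = 0.0830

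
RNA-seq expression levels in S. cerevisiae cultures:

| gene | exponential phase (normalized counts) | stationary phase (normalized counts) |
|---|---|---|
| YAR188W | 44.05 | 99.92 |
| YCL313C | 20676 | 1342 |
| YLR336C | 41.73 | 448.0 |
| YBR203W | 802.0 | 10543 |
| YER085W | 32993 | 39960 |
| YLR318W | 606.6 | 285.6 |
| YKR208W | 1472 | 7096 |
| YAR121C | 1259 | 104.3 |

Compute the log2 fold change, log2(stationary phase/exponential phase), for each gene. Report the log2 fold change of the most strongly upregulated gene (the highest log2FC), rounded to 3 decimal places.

3.717

log2(99.92/44.05) = 1.182  (YAR188W)
log2(1342/20676) = -3.946  (YCL313C)
log2(448.0/41.73) = 3.424  (YLR336C)
log2(10543/802.0) = 3.717  (YBR203W)
log2(39960/32993) = 0.276  (YER085W)
log2(285.6/606.6) = -1.087  (YLR318W)
log2(7096/1472) = 2.269  (YKR208W)
log2(104.3/1259) = -3.593  (YAR121C)
YBR203W is most strongly upregulated.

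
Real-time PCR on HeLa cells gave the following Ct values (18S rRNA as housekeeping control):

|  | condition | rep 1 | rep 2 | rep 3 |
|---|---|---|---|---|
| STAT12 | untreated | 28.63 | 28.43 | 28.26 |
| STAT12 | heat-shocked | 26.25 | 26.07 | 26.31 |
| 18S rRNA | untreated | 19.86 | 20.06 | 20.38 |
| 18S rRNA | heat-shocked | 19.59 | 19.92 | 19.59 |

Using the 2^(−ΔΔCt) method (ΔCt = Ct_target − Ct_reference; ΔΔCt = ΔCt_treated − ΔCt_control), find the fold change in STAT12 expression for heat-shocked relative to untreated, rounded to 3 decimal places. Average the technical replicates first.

3.555

Mean Ct: STAT12 untreated 28.440; STAT12 heat-shocked 26.210; 18S rRNA untreated 20.100; 18S rRNA heat-shocked 19.700
ΔCt(untreated) = 28.440 − 20.100 = 8.340
ΔCt(heat-shocked) = 26.210 − 19.700 = 6.510
ΔΔCt = 6.510 − 8.340 = -1.830
Fold change = 2^(−(-1.830)) = 2^1.830 = 3.5554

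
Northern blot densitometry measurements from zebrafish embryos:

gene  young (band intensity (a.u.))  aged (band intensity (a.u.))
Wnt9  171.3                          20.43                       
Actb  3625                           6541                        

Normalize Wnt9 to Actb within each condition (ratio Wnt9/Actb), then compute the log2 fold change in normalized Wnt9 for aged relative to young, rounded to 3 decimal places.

-3.919

Wnt9/Actb (young) = 171.3 / 3625 = 0.047255
Wnt9/Actb (aged) = 20.43 / 6541 = 0.0031234
Fold change = 0.0031234 / 0.047255 = 0.0661
log2(0.0661) = -3.9193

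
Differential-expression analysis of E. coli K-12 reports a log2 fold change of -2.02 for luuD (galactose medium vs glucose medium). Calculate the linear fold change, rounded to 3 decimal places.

0.247

Fold change = 2^(-2.02) = 0.2466
That is, luuD drops to 24.7% of the glucose medium level.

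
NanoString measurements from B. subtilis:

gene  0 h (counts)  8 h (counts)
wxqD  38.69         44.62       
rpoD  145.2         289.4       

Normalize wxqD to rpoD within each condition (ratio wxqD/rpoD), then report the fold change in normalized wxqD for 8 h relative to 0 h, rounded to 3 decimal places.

0.579

wxqD/rpoD (0 h) = 38.69 / 145.2 = 0.26646
wxqD/rpoD (8 h) = 44.62 / 289.4 = 0.15418
Fold change = 0.15418 / 0.26646 = 0.5786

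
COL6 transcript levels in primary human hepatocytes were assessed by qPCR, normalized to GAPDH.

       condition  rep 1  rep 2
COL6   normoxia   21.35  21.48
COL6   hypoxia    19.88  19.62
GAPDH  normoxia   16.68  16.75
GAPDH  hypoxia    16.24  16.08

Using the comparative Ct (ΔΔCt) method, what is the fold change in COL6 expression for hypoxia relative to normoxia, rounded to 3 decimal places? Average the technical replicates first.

Mean Ct: COL6 normoxia 21.415; COL6 hypoxia 19.750; GAPDH normoxia 16.715; GAPDH hypoxia 16.160
ΔCt(normoxia) = 21.415 − 16.715 = 4.700
ΔCt(hypoxia) = 19.750 − 16.160 = 3.590
ΔΔCt = 3.590 − 4.700 = -1.110
Fold change = 2^(−(-1.110)) = 2^1.110 = 2.1585

2.158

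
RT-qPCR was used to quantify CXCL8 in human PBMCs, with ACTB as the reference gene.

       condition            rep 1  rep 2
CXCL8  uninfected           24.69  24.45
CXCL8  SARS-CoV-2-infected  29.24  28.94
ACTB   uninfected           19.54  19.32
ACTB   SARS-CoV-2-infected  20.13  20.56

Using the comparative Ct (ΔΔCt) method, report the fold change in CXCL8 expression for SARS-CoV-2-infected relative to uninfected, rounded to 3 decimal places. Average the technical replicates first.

0.082

Mean Ct: CXCL8 uninfected 24.570; CXCL8 SARS-CoV-2-infected 29.090; ACTB uninfected 19.430; ACTB SARS-CoV-2-infected 20.345
ΔCt(uninfected) = 24.570 − 19.430 = 5.140
ΔCt(SARS-CoV-2-infected) = 29.090 − 20.345 = 8.745
ΔΔCt = 8.745 − 5.140 = 3.605
Fold change = 2^(−3.605) = 0.0822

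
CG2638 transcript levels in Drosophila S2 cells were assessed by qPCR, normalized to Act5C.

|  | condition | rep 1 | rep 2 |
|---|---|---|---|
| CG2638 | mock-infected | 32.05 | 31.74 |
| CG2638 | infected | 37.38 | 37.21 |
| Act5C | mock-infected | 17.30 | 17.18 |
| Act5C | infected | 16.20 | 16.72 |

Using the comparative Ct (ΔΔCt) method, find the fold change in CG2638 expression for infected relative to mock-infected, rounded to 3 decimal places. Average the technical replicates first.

0.014

Mean Ct: CG2638 mock-infected 31.895; CG2638 infected 37.295; Act5C mock-infected 17.240; Act5C infected 16.460
ΔCt(mock-infected) = 31.895 − 17.240 = 14.655
ΔCt(infected) = 37.295 − 16.460 = 20.835
ΔΔCt = 20.835 − 14.655 = 6.180
Fold change = 2^(−6.180) = 0.0138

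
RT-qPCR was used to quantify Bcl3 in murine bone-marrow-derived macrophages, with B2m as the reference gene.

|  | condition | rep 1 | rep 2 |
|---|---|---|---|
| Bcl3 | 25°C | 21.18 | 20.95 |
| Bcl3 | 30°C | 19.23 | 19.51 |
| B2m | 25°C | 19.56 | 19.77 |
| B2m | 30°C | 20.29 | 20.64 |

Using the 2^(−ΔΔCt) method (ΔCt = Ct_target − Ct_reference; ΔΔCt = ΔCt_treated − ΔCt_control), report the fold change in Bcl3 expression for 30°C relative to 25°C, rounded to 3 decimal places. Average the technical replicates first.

5.637

Mean Ct: Bcl3 25°C 21.065; Bcl3 30°C 19.370; B2m 25°C 19.665; B2m 30°C 20.465
ΔCt(25°C) = 21.065 − 19.665 = 1.400
ΔCt(30°C) = 19.370 − 20.465 = -1.095
ΔΔCt = -1.095 − 1.400 = -2.495
Fold change = 2^(−(-2.495)) = 2^2.495 = 5.6373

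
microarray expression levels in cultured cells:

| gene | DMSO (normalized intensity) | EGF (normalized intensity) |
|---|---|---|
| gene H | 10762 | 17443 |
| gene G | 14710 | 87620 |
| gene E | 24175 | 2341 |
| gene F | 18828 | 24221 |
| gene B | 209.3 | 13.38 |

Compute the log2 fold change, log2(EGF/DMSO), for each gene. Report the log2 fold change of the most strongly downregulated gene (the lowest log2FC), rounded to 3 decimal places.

log2(17443/10762) = 0.697  (gene H)
log2(87620/14710) = 2.574  (gene G)
log2(2341/24175) = -3.368  (gene E)
log2(24221/18828) = 0.363  (gene F)
log2(13.38/209.3) = -3.967  (gene B)
gene B is most strongly downregulated.

-3.967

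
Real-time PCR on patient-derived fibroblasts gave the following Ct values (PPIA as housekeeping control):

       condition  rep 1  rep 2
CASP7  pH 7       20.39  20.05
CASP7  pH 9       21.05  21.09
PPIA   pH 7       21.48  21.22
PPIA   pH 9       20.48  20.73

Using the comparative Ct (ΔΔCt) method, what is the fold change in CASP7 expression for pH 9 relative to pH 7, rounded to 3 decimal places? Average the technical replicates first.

0.331

Mean Ct: CASP7 pH 7 20.220; CASP7 pH 9 21.070; PPIA pH 7 21.350; PPIA pH 9 20.605
ΔCt(pH 7) = 20.220 − 21.350 = -1.130
ΔCt(pH 9) = 21.070 − 20.605 = 0.465
ΔΔCt = 0.465 − (-1.130) = 1.595
Fold change = 2^(−1.595) = 0.3310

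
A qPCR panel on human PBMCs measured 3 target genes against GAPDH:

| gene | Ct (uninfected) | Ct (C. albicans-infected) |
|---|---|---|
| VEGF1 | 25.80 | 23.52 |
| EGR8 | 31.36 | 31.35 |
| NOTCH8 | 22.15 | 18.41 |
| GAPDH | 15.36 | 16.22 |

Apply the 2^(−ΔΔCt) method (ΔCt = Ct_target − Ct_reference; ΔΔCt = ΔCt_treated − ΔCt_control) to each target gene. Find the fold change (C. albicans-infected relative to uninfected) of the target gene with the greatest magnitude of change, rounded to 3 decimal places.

VEGF1: ΔΔCt = (23.52−16.22) − (25.80−15.36) = 7.30 − 10.44 = -3.14; fold change = 2^3.14 = 8.815
EGR8: ΔΔCt = (31.35−16.22) − (31.36−15.36) = 15.13 − 16.00 = -0.87; fold change = 2^0.87 = 1.828
NOTCH8: ΔΔCt = (18.41−16.22) − (22.15−15.36) = 2.19 − 6.79 = -4.60; fold change = 2^4.60 = 24.251
NOTCH8 has the largest |ΔΔCt| = 4.60.

24.251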